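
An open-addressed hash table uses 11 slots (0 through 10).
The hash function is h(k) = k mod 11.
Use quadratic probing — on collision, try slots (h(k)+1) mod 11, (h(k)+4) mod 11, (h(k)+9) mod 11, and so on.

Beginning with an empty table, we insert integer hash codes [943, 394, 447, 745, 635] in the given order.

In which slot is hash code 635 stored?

943 hashes to 8; slot 8 is free => place at 8.
394 hashes to 9; slot 9 is free => place at 9.
447 hashes to 7; slot 7 is free => place at 7.
745 hashes to 8; 8,9 taken => place at 1.
635 hashes to 8; 8,9,1 taken => place at 6.
Table: [—, 745, —, —, —, —, 635, 447, 943, 394, —]

6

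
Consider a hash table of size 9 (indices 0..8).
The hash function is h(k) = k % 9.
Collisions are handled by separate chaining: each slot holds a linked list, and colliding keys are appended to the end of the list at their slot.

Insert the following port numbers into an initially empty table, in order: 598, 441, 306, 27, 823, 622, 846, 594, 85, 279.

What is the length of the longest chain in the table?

598 → bucket 4
441 → bucket 0
306 → bucket 0 (collision)
27 → bucket 0 (collision)
823 → bucket 4 (collision)
622 → bucket 1
846 → bucket 0 (collision)
594 → bucket 0 (collision)
85 → bucket 4 (collision)
279 → bucket 0 (collision)
Final buckets:
0: 441 -> 306 -> 27 -> 846 -> 594 -> 279
1: 622
2: .
3: .
4: 598 -> 823 -> 85
5: .
6: .
7: .
8: .

6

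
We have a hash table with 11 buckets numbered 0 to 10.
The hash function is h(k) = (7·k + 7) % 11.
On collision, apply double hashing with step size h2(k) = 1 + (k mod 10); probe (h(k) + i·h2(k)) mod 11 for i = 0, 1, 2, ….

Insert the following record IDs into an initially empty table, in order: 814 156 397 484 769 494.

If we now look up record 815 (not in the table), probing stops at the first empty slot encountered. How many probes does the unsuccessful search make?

2

Insert 814: h=7, slot 7 empty -> index 7.
Insert 156: h=10, slot 10 empty -> index 10.
Insert 397: h=3, slot 3 empty -> index 3.
Insert 484: h=7, h2=5, slot 7 occupied -> index 1.
Insert 769: h=0, slot 0 empty -> index 0.
Insert 494: h=0, h2=5, slot 0 occupied -> index 5.
Table: [769, 484, —, 397, —, 494, —, 814, —, —, 156]
Lookup 815: h=3, h2=6, probe 3,9 → slot 9 empty, not found.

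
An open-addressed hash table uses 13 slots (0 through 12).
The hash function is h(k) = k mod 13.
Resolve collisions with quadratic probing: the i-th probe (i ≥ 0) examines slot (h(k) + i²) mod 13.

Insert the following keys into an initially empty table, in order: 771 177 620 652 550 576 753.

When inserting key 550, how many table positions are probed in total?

2

Insert 771: h=4, slot 4 empty => index 4.
Insert 177: h=8, slot 8 empty => index 8.
Insert 620: h=9, slot 9 empty => index 9.
Insert 652: h=2, slot 2 empty => index 2.
Insert 550: h=4, slot 4 occupied => index 5.
Insert 576: h=4, slots 4,5,8 occupied => index 0.
Insert 753: h=12, slot 12 empty => index 12.
Table: [576, -, 652, -, 771, 550, -, -, 177, 620, -, -, 753]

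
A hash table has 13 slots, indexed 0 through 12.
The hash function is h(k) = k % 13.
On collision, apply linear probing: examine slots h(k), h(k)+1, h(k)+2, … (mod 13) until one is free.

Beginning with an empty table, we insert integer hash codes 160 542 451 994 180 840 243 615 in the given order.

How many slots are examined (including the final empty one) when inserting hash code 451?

160: h=4 → slot 4
542: h=9 → slot 9
451: h=9, probe 9,10 → slot 10
994: h=6 → slot 6
180: h=11 → slot 11
840: h=8 → slot 8
243: h=9, probe 9,10,11,12 → slot 12
615: h=4, probe 4,5 → slot 5
Table: [-, -, -, -, 160, 615, 994, -, 840, 542, 451, 180, 243]

2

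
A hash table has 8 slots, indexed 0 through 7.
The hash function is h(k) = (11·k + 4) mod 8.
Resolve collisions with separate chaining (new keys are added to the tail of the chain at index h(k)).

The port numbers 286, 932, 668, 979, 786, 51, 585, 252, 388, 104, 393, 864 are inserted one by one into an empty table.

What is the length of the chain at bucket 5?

2

Insert 286: h=6, bucket 6 empty → new chain.
Insert 932: h=0, bucket 0 empty → new chain.
Insert 668: h=0, bucket 0 nonempty → append to chain.
Insert 979: h=5, bucket 5 empty → new chain.
Insert 786: h=2, bucket 2 empty → new chain.
Insert 51: h=5, bucket 5 nonempty → append to chain.
Insert 585: h=7, bucket 7 empty → new chain.
Insert 252: h=0, bucket 0 nonempty → append to chain.
Insert 388: h=0, bucket 0 nonempty → append to chain.
Insert 104: h=4, bucket 4 empty → new chain.
Insert 393: h=7, bucket 7 nonempty → append to chain.
Insert 864: h=4, bucket 4 nonempty → append to chain.
Final buckets:
0: 932 -> 668 -> 252 -> 388
1: .
2: 786
3: .
4: 104 -> 864
5: 979 -> 51
6: 286
7: 585 -> 393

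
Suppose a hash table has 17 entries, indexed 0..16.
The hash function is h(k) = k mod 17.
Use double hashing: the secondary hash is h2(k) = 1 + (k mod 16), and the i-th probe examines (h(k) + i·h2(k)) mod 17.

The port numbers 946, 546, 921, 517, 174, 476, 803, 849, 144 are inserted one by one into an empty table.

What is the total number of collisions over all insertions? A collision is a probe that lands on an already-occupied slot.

Insert 946: h=11, slot 11 empty → index 11.
Insert 546: h=2, slot 2 empty → index 2.
Insert 921: h=3, slot 3 empty → index 3.
Insert 517: h=7, slot 7 empty → index 7.
Insert 174: h=4, slot 4 empty → index 4.
Insert 476: h=0, slot 0 empty → index 0.
Insert 803: h=4, h2=4, slot 4 occupied → index 8.
Insert 849: h=16, slot 16 empty → index 16.
Insert 144: h=8, h2=1, slot 8 occupied → index 9.
Table: [476, ∅, 546, 921, 174, ∅, ∅, 517, 803, 144, ∅, 946, ∅, ∅, ∅, ∅, 849]

2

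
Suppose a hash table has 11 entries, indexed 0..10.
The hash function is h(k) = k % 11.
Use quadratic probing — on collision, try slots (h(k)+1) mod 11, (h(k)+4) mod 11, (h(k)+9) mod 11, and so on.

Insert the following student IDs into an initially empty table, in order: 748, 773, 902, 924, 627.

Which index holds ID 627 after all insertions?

Insert 748: h=0, slot 0 empty → index 0.
Insert 773: h=3, slot 3 empty → index 3.
Insert 902: h=0, slot 0 occupied → index 1.
Insert 924: h=0, slots 0,1 occupied → index 4.
Insert 627: h=0, slots 0,1,4 occupied → index 9.
Table: [748, 902, —, 773, 924, —, —, —, —, 627, —]

9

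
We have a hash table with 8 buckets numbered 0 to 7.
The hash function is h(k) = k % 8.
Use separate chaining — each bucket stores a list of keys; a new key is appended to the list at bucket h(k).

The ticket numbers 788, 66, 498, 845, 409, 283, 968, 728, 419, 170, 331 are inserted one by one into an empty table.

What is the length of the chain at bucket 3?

3

788 → bucket 4
66 → bucket 2
498 → bucket 2 (collision)
845 → bucket 5
409 → bucket 1
283 → bucket 3
968 → bucket 0
728 → bucket 0 (collision)
419 → bucket 3 (collision)
170 → bucket 2 (collision)
331 → bucket 3 (collision)
Final buckets:
0: 968 -> 728
1: 409
2: 66 -> 498 -> 170
3: 283 -> 419 -> 331
4: 788
5: 845
6: -
7: -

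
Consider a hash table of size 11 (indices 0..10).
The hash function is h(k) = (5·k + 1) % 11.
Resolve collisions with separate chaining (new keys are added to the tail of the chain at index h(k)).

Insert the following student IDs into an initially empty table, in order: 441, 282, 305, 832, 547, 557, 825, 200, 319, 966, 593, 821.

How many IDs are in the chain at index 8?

Insert 441: h=6, bucket 6 empty → new chain.
Insert 282: h=3, bucket 3 empty → new chain.
Insert 305: h=8, bucket 8 empty → new chain.
Insert 832: h=3, bucket 3 nonempty → append to chain.
Insert 547: h=8, bucket 8 nonempty → append to chain.
Insert 557: h=3, bucket 3 nonempty → append to chain.
Insert 825: h=1, bucket 1 empty → new chain.
Insert 200: h=0, bucket 0 empty → new chain.
Insert 319: h=1, bucket 1 nonempty → append to chain.
Insert 966: h=2, bucket 2 empty → new chain.
Insert 593: h=7, bucket 7 empty → new chain.
Insert 821: h=3, bucket 3 nonempty → append to chain.
Final buckets:
0: 200
1: 825 -> 319
2: 966
3: 282 -> 832 -> 557 -> 821
4: .
5: .
6: 441
7: 593
8: 305 -> 547
9: .
10: .

2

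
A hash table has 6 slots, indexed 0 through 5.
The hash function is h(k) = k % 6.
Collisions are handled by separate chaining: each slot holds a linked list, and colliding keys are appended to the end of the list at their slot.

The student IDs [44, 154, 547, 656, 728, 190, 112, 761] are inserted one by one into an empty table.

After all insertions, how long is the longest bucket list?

Insert 44: h=2, bucket 2 empty -> new chain.
Insert 154: h=4, bucket 4 empty -> new chain.
Insert 547: h=1, bucket 1 empty -> new chain.
Insert 656: h=2, bucket 2 nonempty -> append to chain.
Insert 728: h=2, bucket 2 nonempty -> append to chain.
Insert 190: h=4, bucket 4 nonempty -> append to chain.
Insert 112: h=4, bucket 4 nonempty -> append to chain.
Insert 761: h=5, bucket 5 empty -> new chain.
Final buckets:
0: _
1: 547
2: 44 -> 656 -> 728
3: _
4: 154 -> 190 -> 112
5: 761

3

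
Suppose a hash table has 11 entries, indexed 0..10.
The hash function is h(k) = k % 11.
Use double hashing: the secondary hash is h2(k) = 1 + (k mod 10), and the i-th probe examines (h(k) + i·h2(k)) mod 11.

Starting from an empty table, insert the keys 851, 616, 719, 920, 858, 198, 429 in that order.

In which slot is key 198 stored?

5

851 hashes to 4; slot 4 is free -> place at 4.
616 hashes to 0; slot 0 is free -> place at 0.
719 hashes to 4, h2=10; 4 taken -> place at 3.
920 hashes to 7; slot 7 is free -> place at 7.
858 hashes to 0, h2=9; 0 taken -> place at 9.
198 hashes to 0, h2=9; 0,9,7 taken -> place at 5.
429 hashes to 0, h2=10; 0 taken -> place at 10.
Table: [616, -, -, 719, 851, 198, -, 920, -, 858, 429]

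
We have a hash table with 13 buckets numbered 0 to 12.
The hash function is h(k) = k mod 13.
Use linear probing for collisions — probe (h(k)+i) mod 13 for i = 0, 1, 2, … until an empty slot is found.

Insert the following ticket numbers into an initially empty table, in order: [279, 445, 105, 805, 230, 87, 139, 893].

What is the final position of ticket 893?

279 hashes to 6; slot 6 is free → place at 6.
445 hashes to 3; slot 3 is free → place at 3.
105 hashes to 1; slot 1 is free → place at 1.
805 hashes to 12; slot 12 is free → place at 12.
230 hashes to 9; slot 9 is free → place at 9.
87 hashes to 9; 9 taken → place at 10.
139 hashes to 9; 9,10 taken → place at 11.
893 hashes to 9; 9,10,11,12 taken → place at 0.
Table: [893, 105, _, 445, _, _, 279, _, _, 230, 87, 139, 805]

0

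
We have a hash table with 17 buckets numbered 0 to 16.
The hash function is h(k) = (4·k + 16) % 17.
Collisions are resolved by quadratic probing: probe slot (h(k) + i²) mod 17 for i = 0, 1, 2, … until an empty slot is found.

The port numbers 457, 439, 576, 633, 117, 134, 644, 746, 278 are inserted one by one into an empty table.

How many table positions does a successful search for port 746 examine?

457: h=8 → slot 8
439: h=4 → slot 4
576: h=8, probe 8,9 → slot 9
633: h=15 → slot 15
117: h=8, probe 8,9,12 → slot 12
134: h=8, probe 8,9,12,0 → slot 0
644: h=8, probe 8,9,12,0,7 → slot 7
746: h=8, probe 8,9,12,0,7,16 → slot 16
278: h=6 → slot 6
Table: [134, ∅, ∅, ∅, 439, ∅, 278, 644, 457, 576, ∅, ∅, 117, ∅, ∅, 633, 746]
Lookup 746: h=8, probe 8,9,12,0,7,16 → found at 16.

6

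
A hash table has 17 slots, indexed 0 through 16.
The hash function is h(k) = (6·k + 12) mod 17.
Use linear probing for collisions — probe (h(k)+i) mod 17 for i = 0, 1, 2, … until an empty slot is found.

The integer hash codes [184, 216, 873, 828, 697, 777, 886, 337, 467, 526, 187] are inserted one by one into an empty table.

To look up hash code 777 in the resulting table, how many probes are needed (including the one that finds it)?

Insert 184: h=11, slot 11 empty -> index 11.
Insert 216: h=16, slot 16 empty -> index 16.
Insert 873: h=14, slot 14 empty -> index 14.
Insert 828: h=16, slot 16 occupied -> index 0.
Insert 697: h=12, slot 12 empty -> index 12.
Insert 777: h=16, slots 16,0 occupied -> index 1.
Insert 886: h=7, slot 7 empty -> index 7.
Insert 337: h=11, slots 11,12 occupied -> index 13.
Insert 467: h=9, slot 9 empty -> index 9.
Insert 526: h=6, slot 6 empty -> index 6.
Insert 187: h=12, slots 12,13,14 occupied -> index 15.
Table: [828, 777, —, —, —, —, 526, 886, —, 467, —, 184, 697, 337, 873, 187, 216]
Lookup 777: h=16, probe 16,0,1 → found at 1.

3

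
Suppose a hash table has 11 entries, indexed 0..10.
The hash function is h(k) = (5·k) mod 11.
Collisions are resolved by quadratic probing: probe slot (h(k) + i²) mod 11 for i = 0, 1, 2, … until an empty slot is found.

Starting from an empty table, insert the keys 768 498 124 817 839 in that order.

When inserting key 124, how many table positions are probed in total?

2

Insert 768: h=1, slot 1 empty -> index 1.
Insert 498: h=4, slot 4 empty -> index 4.
Insert 124: h=4, slot 4 occupied -> index 5.
Insert 817: h=4, slots 4,5 occupied -> index 8.
Insert 839: h=4, slots 4,5,8 occupied -> index 2.
Table: [., 768, 839, ., 498, 124, ., ., 817, ., .]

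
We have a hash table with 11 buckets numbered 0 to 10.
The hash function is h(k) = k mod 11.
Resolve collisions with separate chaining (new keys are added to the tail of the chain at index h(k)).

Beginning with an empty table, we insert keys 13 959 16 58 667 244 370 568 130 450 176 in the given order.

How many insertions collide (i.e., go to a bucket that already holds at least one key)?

13 → bucket 2
959 → bucket 2 (collision)
16 → bucket 5
58 → bucket 3
667 → bucket 7
244 → bucket 2 (collision)
370 → bucket 7 (collision)
568 → bucket 7 (collision)
130 → bucket 9
450 → bucket 10
176 → bucket 0
Final buckets:
0: 176
1: _
2: 13 -> 959 -> 244
3: 58
4: _
5: 16
6: _
7: 667 -> 370 -> 568
8: _
9: 130
10: 450

4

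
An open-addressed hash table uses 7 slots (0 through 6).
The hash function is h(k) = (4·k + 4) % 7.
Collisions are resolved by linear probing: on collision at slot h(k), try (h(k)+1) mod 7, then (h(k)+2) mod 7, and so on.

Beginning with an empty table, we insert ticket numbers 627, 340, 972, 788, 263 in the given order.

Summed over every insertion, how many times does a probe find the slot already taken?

9

Insert 627: h=6, slot 6 empty => index 6.
Insert 340: h=6, slot 6 occupied => index 0.
Insert 972: h=0, slot 0 occupied => index 1.
Insert 788: h=6, slots 6,0,1 occupied => index 2.
Insert 263: h=6, slots 6,0,1,2 occupied => index 3.
Table: [340, 972, 788, 263, _, _, 627]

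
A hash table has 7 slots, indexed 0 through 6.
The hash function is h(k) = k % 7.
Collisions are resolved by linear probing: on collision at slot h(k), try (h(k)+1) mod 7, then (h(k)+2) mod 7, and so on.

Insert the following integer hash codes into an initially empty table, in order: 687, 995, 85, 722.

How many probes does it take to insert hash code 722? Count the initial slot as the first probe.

687: h=1 → slot 1
995: h=1, probe 1,2 → slot 2
85: h=1, probe 1,2,3 → slot 3
722: h=1, probe 1,2,3,4 → slot 4
Table: [∅, 687, 995, 85, 722, ∅, ∅]

4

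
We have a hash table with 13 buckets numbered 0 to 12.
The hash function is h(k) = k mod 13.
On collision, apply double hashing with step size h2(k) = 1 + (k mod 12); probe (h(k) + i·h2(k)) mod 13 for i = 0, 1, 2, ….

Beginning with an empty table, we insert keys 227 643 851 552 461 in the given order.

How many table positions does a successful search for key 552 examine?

2

227 hashes to 6; slot 6 is free → place at 6.
643 hashes to 6, h2=8; 6 taken → place at 1.
851 hashes to 6, h2=12; 6 taken → place at 5.
552 hashes to 6, h2=1; 6 taken → place at 7.
461 hashes to 6, h2=6; 6 taken → place at 12.
Table: [—, 643, —, —, —, 851, 227, 552, —, —, —, —, 461]
Lookup 552: h=6, h2=1, probe 6,7 → found at 7.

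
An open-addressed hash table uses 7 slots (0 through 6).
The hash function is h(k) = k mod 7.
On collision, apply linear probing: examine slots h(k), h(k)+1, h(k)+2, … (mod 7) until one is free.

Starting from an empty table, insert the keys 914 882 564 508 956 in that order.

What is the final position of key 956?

914: h=4 → slot 4
882: h=0 → slot 0
564: h=4, probe 4,5 → slot 5
508: h=4, probe 4,5,6 → slot 6
956: h=4, probe 4,5,6,0,1 → slot 1
Table: [882, 956, -, -, 914, 564, 508]

1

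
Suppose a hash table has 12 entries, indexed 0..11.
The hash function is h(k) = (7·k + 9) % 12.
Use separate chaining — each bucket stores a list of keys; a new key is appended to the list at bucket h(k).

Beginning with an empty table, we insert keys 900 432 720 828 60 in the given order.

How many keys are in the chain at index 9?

900 → bucket 9
432 → bucket 9 (collision)
720 → bucket 9 (collision)
828 → bucket 9 (collision)
60 → bucket 9 (collision)
Final buckets:
0: —
1: —
2: —
3: —
4: —
5: —
6: —
7: —
8: —
9: 900 -> 432 -> 720 -> 828 -> 60
10: —
11: —

5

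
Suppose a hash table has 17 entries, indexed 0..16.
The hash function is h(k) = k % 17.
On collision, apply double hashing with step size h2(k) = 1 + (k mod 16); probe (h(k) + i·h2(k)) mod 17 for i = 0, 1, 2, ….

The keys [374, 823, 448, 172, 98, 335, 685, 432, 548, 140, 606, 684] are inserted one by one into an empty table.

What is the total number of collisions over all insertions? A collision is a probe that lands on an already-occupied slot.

374 hashes to 0; slot 0 is free → place at 0.
823 hashes to 7; slot 7 is free → place at 7.
448 hashes to 6; slot 6 is free → place at 6.
172 hashes to 2; slot 2 is free → place at 2.
98 hashes to 13; slot 13 is free → place at 13.
335 hashes to 12; slot 12 is free → place at 12.
685 hashes to 5; slot 5 is free → place at 5.
432 hashes to 7, h2=1; 7 taken → place at 8.
548 hashes to 4; slot 4 is free → place at 4.
140 hashes to 4, h2=13; 4,0,13 taken → place at 9.
606 hashes to 11; slot 11 is free → place at 11.
684 hashes to 4, h2=13; 4,0,13,9,5 taken → place at 1.
Table: [374, 684, 172, ., 548, 685, 448, 823, 432, 140, ., 606, 335, 98, ., ., .]

9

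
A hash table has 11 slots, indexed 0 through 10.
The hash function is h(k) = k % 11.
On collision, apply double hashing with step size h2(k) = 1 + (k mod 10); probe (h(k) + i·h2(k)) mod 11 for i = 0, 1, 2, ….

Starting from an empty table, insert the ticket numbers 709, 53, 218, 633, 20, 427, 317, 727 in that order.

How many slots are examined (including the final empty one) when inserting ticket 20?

2

709 hashes to 5; slot 5 is free => place at 5.
53 hashes to 9; slot 9 is free => place at 9.
218 hashes to 9, h2=9; 9 taken => place at 7.
633 hashes to 6; slot 6 is free => place at 6.
20 hashes to 9, h2=1; 9 taken => place at 10.
427 hashes to 9, h2=8; 9,6 taken => place at 3.
317 hashes to 9, h2=8; 9,6,3 taken => place at 0.
727 hashes to 1; slot 1 is free => place at 1.
Table: [317, 727, —, 427, —, 709, 633, 218, —, 53, 20]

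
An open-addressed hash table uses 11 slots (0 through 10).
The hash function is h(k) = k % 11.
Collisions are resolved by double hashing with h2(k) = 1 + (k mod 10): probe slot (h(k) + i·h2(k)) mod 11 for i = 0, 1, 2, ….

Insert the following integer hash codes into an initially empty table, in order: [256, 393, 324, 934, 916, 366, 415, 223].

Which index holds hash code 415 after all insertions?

Insert 256: h=3, slot 3 empty -> index 3.
Insert 393: h=8, slot 8 empty -> index 8.
Insert 324: h=5, slot 5 empty -> index 5.
Insert 934: h=10, slot 10 empty -> index 10.
Insert 916: h=3, h2=7, slots 3,10 occupied -> index 6.
Insert 366: h=3, h2=7, slots 3,10,6 occupied -> index 2.
Insert 415: h=8, h2=6, slots 8,3 occupied -> index 9.
Insert 223: h=3, h2=4, slot 3 occupied -> index 7.
Table: [∅, ∅, 366, 256, ∅, 324, 916, 223, 393, 415, 934]

9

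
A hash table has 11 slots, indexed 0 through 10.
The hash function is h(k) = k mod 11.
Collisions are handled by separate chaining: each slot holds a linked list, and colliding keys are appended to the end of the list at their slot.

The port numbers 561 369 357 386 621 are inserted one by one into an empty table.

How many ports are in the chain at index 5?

2

Insert 561: h=0, bucket 0 empty → new chain.
Insert 369: h=6, bucket 6 empty → new chain.
Insert 357: h=5, bucket 5 empty → new chain.
Insert 386: h=1, bucket 1 empty → new chain.
Insert 621: h=5, bucket 5 nonempty → append to chain.
Final buckets:
0: 561
1: 386
2: .
3: .
4: .
5: 357 -> 621
6: 369
7: .
8: .
9: .
10: .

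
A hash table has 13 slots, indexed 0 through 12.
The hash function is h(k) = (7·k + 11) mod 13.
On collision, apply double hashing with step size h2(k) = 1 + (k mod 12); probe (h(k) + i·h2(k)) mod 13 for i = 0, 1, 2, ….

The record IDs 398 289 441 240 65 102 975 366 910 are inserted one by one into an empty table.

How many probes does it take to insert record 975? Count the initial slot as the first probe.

6

398 hashes to 2; slot 2 is free => place at 2.
289 hashes to 6; slot 6 is free => place at 6.
441 hashes to 4; slot 4 is free => place at 4.
240 hashes to 1; slot 1 is free => place at 1.
65 hashes to 11; slot 11 is free => place at 11.
102 hashes to 10; slot 10 is free => place at 10.
975 hashes to 11, h2=4; 11,2,6,10,1 taken => place at 5.
366 hashes to 12; slot 12 is free => place at 12.
910 hashes to 11, h2=11; 11 taken => place at 9.
Table: [∅, 240, 398, ∅, 441, 975, 289, ∅, ∅, 910, 102, 65, 366]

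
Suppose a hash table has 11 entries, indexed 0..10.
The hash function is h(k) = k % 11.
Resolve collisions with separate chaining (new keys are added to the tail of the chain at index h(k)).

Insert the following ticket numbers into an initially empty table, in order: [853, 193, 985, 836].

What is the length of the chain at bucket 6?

853 -> bucket 6
193 -> bucket 6 (collision)
985 -> bucket 6 (collision)
836 -> bucket 0
Final buckets:
0: 836
1: ∅
2: ∅
3: ∅
4: ∅
5: ∅
6: 853 -> 193 -> 985
7: ∅
8: ∅
9: ∅
10: ∅

3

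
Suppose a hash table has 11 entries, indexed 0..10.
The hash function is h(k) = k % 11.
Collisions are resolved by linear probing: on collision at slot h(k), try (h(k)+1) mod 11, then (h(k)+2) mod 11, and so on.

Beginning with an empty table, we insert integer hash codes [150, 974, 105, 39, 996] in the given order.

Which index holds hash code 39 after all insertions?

150: h=7 -> slot 7
974: h=6 -> slot 6
105: h=6, probe 6,7,8 -> slot 8
39: h=6, probe 6,7,8,9 -> slot 9
996: h=6, probe 6,7,8,9,10 -> slot 10
Table: [∅, ∅, ∅, ∅, ∅, ∅, 974, 150, 105, 39, 996]

9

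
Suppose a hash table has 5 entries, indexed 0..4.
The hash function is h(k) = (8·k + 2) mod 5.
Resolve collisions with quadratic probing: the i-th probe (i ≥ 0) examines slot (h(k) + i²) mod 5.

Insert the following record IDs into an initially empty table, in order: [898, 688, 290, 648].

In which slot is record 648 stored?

0

898 hashes to 1; slot 1 is free → place at 1.
688 hashes to 1; 1 taken → place at 2.
290 hashes to 2; 2 taken → place at 3.
648 hashes to 1; 1,2 taken → place at 0.
Table: [648, 898, 688, 290, .]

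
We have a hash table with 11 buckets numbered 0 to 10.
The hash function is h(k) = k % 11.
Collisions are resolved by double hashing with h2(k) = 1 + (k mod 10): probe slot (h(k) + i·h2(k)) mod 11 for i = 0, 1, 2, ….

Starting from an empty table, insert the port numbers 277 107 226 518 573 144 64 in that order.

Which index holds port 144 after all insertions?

0

Insert 277: h=2, slot 2 empty → index 2.
Insert 107: h=8, slot 8 empty → index 8.
Insert 226: h=6, slot 6 empty → index 6.
Insert 518: h=1, slot 1 empty → index 1.
Insert 573: h=1, h2=4, slot 1 occupied → index 5.
Insert 144: h=1, h2=5, slots 1,6 occupied → index 0.
Insert 64: h=9, slot 9 empty → index 9.
Table: [144, 518, 277, ., ., 573, 226, ., 107, 64, .]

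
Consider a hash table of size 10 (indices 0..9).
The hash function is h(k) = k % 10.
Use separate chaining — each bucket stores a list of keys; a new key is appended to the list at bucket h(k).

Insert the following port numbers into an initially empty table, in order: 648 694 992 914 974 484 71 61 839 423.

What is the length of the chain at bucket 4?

Insert 648: h=8, bucket 8 empty -> new chain.
Insert 694: h=4, bucket 4 empty -> new chain.
Insert 992: h=2, bucket 2 empty -> new chain.
Insert 914: h=4, bucket 4 nonempty -> append to chain.
Insert 974: h=4, bucket 4 nonempty -> append to chain.
Insert 484: h=4, bucket 4 nonempty -> append to chain.
Insert 71: h=1, bucket 1 empty -> new chain.
Insert 61: h=1, bucket 1 nonempty -> append to chain.
Insert 839: h=9, bucket 9 empty -> new chain.
Insert 423: h=3, bucket 3 empty -> new chain.
Final buckets:
0: .
1: 71 -> 61
2: 992
3: 423
4: 694 -> 914 -> 974 -> 484
5: .
6: .
7: .
8: 648
9: 839

4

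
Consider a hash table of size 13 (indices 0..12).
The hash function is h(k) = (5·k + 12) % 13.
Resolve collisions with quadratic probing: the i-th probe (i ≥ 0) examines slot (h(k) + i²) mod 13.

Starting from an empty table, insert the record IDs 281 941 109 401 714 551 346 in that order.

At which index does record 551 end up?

281 hashes to 0; slot 0 is free => place at 0.
941 hashes to 11; slot 11 is free => place at 11.
109 hashes to 11; 11 taken => place at 12.
401 hashes to 2; slot 2 is free => place at 2.
714 hashes to 7; slot 7 is free => place at 7.
551 hashes to 11; 11,12,2,7 taken => place at 1.
346 hashes to 0; 0,1 taken => place at 4.
Table: [281, 551, 401, ., 346, ., ., 714, ., ., ., 941, 109]

1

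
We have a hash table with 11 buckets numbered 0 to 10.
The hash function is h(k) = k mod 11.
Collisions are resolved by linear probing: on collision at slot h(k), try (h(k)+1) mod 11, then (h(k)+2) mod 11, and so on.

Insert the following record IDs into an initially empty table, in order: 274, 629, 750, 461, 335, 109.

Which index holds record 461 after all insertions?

Insert 274: h=10, slot 10 empty → index 10.
Insert 629: h=2, slot 2 empty → index 2.
Insert 750: h=2, slot 2 occupied → index 3.
Insert 461: h=10, slot 10 occupied → index 0.
Insert 335: h=5, slot 5 empty → index 5.
Insert 109: h=10, slots 10,0 occupied → index 1.
Table: [461, 109, 629, 750, —, 335, —, —, —, —, 274]

0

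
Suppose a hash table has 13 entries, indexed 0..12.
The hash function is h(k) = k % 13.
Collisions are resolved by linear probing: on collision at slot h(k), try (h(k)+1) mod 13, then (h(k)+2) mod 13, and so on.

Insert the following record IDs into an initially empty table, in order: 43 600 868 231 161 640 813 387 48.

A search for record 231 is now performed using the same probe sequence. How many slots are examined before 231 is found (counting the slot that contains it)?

43: h=4 → slot 4
600: h=2 → slot 2
868: h=10 → slot 10
231: h=10, probe 10,11 → slot 11
161: h=5 → slot 5
640: h=3 → slot 3
813: h=7 → slot 7
387: h=10, probe 10,11,12 → slot 12
48: h=9 → slot 9
Table: [∅, ∅, 600, 640, 43, 161, ∅, 813, ∅, 48, 868, 231, 387]
Lookup 231: h=10, probe 10,11 → found at 11.

2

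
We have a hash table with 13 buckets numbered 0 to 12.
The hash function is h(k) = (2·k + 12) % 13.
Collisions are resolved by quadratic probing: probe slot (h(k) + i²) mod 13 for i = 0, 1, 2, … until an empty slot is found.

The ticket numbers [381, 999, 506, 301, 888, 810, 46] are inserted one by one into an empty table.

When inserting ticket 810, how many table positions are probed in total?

6

381 hashes to 7; slot 7 is free => place at 7.
999 hashes to 8; slot 8 is free => place at 8.
506 hashes to 10; slot 10 is free => place at 10.
301 hashes to 3; slot 3 is free => place at 3.
888 hashes to 7; 7,8 taken => place at 11.
810 hashes to 7; 7,8,11,3,10 taken => place at 6.
46 hashes to 0; slot 0 is free => place at 0.
Table: [46, _, _, 301, _, _, 810, 381, 999, _, 506, 888, _]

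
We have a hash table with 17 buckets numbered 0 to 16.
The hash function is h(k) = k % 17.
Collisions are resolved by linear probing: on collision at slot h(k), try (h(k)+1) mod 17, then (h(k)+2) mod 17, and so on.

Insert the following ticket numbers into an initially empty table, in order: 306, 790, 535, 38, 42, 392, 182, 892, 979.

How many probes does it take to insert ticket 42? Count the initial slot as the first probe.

3

306 hashes to 0; slot 0 is free -> place at 0.
790 hashes to 8; slot 8 is free -> place at 8.
535 hashes to 8; 8 taken -> place at 9.
38 hashes to 4; slot 4 is free -> place at 4.
42 hashes to 8; 8,9 taken -> place at 10.
392 hashes to 1; slot 1 is free -> place at 1.
182 hashes to 12; slot 12 is free -> place at 12.
892 hashes to 8; 8,9,10 taken -> place at 11.
979 hashes to 10; 10,11,12 taken -> place at 13.
Table: [306, 392, -, -, 38, -, -, -, 790, 535, 42, 892, 182, 979, -, -, -]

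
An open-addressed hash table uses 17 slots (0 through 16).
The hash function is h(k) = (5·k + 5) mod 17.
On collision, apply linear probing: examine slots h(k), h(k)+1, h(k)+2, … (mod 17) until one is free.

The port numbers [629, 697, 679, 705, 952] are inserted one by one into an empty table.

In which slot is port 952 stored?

7

Insert 629: h=5, slot 5 empty → index 5.
Insert 697: h=5, slot 5 occupied → index 6.
Insert 679: h=0, slot 0 empty → index 0.
Insert 705: h=11, slot 11 empty → index 11.
Insert 952: h=5, slots 5,6 occupied → index 7.
Table: [679, —, —, —, —, 629, 697, 952, —, —, —, 705, —, —, —, —, —]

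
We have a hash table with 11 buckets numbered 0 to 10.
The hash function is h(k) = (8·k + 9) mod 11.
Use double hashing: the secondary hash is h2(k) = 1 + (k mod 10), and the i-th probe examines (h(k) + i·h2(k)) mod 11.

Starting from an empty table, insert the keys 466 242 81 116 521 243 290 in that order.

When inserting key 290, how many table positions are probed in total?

4

466: h=8 → slot 8
242: h=9 → slot 9
81: h=8, h2=2, probe 8,10 → slot 10
116: h=2 → slot 2
521: h=8, h2=2, probe 8,10,1 → slot 1
243: h=6 → slot 6
290: h=8, h2=1, probe 8,9,10,0 → slot 0
Table: [290, 521, 116, ., ., ., 243, ., 466, 242, 81]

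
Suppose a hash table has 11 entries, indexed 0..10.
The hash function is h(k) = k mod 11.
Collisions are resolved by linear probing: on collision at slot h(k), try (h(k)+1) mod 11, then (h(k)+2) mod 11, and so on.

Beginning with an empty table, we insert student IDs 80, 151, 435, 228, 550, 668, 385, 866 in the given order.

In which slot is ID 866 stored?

2

80 hashes to 3; slot 3 is free → place at 3.
151 hashes to 8; slot 8 is free → place at 8.
435 hashes to 6; slot 6 is free → place at 6.
228 hashes to 8; 8 taken → place at 9.
550 hashes to 0; slot 0 is free → place at 0.
668 hashes to 8; 8,9 taken → place at 10.
385 hashes to 0; 0 taken → place at 1.
866 hashes to 8; 8,9,10,0,1 taken → place at 2.
Table: [550, 385, 866, 80, —, —, 435, —, 151, 228, 668]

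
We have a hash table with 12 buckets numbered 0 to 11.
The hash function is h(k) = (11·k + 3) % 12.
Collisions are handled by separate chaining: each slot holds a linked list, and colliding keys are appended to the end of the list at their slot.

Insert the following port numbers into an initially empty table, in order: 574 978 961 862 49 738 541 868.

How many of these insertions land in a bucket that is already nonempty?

Insert 574: h=5, bucket 5 empty -> new chain.
Insert 978: h=9, bucket 9 empty -> new chain.
Insert 961: h=2, bucket 2 empty -> new chain.
Insert 862: h=5, bucket 5 nonempty -> append to chain.
Insert 49: h=2, bucket 2 nonempty -> append to chain.
Insert 738: h=9, bucket 9 nonempty -> append to chain.
Insert 541: h=2, bucket 2 nonempty -> append to chain.
Insert 868: h=11, bucket 11 empty -> new chain.
Final buckets:
0: .
1: .
2: 961 -> 49 -> 541
3: .
4: .
5: 574 -> 862
6: .
7: .
8: .
9: 978 -> 738
10: .
11: 868

4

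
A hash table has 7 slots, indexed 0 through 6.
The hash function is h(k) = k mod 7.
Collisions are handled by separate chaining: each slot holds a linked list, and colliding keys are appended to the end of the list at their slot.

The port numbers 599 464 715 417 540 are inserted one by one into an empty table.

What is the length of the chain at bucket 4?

2

599 -> bucket 4
464 -> bucket 2
715 -> bucket 1
417 -> bucket 4 (collision)
540 -> bucket 1 (collision)
Final buckets:
0: _
1: 715 -> 540
2: 464
3: _
4: 599 -> 417
5: _
6: _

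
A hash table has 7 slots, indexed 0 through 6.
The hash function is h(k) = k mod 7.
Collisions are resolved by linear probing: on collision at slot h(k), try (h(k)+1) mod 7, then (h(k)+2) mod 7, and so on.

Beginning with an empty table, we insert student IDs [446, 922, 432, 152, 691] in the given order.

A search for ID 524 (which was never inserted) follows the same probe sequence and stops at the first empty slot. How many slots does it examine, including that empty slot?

446 hashes to 5; slot 5 is free => place at 5.
922 hashes to 5; 5 taken => place at 6.
432 hashes to 5; 5,6 taken => place at 0.
152 hashes to 5; 5,6,0 taken => place at 1.
691 hashes to 5; 5,6,0,1 taken => place at 2.
Table: [432, 152, 691, -, -, 446, 922]
Lookup 524: h=6, probe 6,0,1,2,3 → slot 3 empty, not found.

5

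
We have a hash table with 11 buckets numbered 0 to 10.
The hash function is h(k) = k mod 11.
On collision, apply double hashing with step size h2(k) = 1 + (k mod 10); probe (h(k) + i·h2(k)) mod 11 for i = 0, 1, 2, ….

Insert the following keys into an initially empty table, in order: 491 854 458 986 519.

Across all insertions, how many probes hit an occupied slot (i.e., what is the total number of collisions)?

3

491 hashes to 7; slot 7 is free → place at 7.
854 hashes to 7, h2=5; 7 taken → place at 1.
458 hashes to 7, h2=9; 7 taken → place at 5.
986 hashes to 7, h2=7; 7 taken → place at 3.
519 hashes to 2; slot 2 is free → place at 2.
Table: [—, 854, 519, 986, —, 458, —, 491, —, —, —]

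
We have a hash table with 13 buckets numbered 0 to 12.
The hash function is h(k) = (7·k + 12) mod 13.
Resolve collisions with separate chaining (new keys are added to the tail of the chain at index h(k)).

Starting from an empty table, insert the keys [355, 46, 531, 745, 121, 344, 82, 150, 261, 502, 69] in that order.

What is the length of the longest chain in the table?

Insert 355: h=1, bucket 1 empty → new chain.
Insert 46: h=9, bucket 9 empty → new chain.
Insert 531: h=11, bucket 11 empty → new chain.
Insert 745: h=1, bucket 1 nonempty → append to chain.
Insert 121: h=1, bucket 1 nonempty → append to chain.
Insert 344: h=2, bucket 2 empty → new chain.
Insert 82: h=1, bucket 1 nonempty → append to chain.
Insert 150: h=9, bucket 9 nonempty → append to chain.
Insert 261: h=6, bucket 6 empty → new chain.
Insert 502: h=3, bucket 3 empty → new chain.
Insert 69: h=1, bucket 1 nonempty → append to chain.
Final buckets:
0: ∅
1: 355 -> 745 -> 121 -> 82 -> 69
2: 344
3: 502
4: ∅
5: ∅
6: 261
7: ∅
8: ∅
9: 46 -> 150
10: ∅
11: 531
12: ∅

5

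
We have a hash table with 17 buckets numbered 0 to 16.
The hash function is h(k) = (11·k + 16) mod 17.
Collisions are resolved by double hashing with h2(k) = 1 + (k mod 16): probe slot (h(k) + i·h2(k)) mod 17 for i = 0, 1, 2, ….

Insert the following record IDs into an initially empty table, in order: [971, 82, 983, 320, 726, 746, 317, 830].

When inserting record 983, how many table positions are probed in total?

Insert 971: h=4, slot 4 empty => index 4.
Insert 82: h=0, slot 0 empty => index 0.
Insert 983: h=0, h2=8, slot 0 occupied => index 8.
Insert 320: h=0, h2=1, slot 0 occupied => index 1.
Insert 726: h=12, slot 12 empty => index 12.
Insert 746: h=11, slot 11 empty => index 11.
Insert 317: h=1, h2=14, slot 1 occupied => index 15.
Insert 830: h=0, h2=15, slots 0,15 occupied => index 13.
Table: [82, 320, —, —, 971, —, —, —, 983, —, —, 746, 726, 830, —, 317, —]

2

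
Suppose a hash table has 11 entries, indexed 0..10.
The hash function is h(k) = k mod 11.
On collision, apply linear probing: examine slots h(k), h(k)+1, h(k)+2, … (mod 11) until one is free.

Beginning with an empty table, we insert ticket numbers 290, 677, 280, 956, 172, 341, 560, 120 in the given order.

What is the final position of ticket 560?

1

Insert 290: h=4, slot 4 empty -> index 4.
Insert 677: h=6, slot 6 empty -> index 6.
Insert 280: h=5, slot 5 empty -> index 5.
Insert 956: h=10, slot 10 empty -> index 10.
Insert 172: h=7, slot 7 empty -> index 7.
Insert 341: h=0, slot 0 empty -> index 0.
Insert 560: h=10, slots 10,0 occupied -> index 1.
Insert 120: h=10, slots 10,0,1 occupied -> index 2.
Table: [341, 560, 120, ., 290, 280, 677, 172, ., ., 956]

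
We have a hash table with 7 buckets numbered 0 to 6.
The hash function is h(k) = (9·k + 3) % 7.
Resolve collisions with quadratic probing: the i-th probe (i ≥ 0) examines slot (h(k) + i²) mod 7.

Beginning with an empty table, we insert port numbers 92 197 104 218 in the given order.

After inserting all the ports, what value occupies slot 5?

92

Insert 92: h=5, slot 5 empty => index 5.
Insert 197: h=5, slot 5 occupied => index 6.
Insert 104: h=1, slot 1 empty => index 1.
Insert 218: h=5, slots 5,6 occupied => index 2.
Table: [_, 104, 218, _, _, 92, 197]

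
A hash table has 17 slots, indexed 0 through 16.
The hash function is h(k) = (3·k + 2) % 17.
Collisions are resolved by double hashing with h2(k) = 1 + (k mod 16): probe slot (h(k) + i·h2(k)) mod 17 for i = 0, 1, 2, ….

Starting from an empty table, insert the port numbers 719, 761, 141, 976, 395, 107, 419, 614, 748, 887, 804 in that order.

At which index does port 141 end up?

14

719 hashes to 0; slot 0 is free -> place at 0.
761 hashes to 7; slot 7 is free -> place at 7.
141 hashes to 0, h2=14; 0 taken -> place at 14.
976 hashes to 6; slot 6 is free -> place at 6.
395 hashes to 14, h2=12; 14 taken -> place at 9.
107 hashes to 0, h2=12; 0 taken -> place at 12.
419 hashes to 1; slot 1 is free -> place at 1.
614 hashes to 8; slot 8 is free -> place at 8.
748 hashes to 2; slot 2 is free -> place at 2.
887 hashes to 11; slot 11 is free -> place at 11.
804 hashes to 0, h2=5; 0 taken -> place at 5.
Table: [719, 419, 748, —, —, 804, 976, 761, 614, 395, —, 887, 107, —, 141, —, —]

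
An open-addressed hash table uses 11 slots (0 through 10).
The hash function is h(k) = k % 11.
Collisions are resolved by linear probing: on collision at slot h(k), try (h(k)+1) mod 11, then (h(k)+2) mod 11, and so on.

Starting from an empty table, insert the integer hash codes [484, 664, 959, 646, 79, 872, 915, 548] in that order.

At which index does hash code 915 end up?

484: h=0 -> slot 0
664: h=4 -> slot 4
959: h=2 -> slot 2
646: h=8 -> slot 8
79: h=2, probe 2,3 -> slot 3
872: h=3, probe 3,4,5 -> slot 5
915: h=2, probe 2,3,4,5,6 -> slot 6
548: h=9 -> slot 9
Table: [484, -, 959, 79, 664, 872, 915, -, 646, 548, -]

6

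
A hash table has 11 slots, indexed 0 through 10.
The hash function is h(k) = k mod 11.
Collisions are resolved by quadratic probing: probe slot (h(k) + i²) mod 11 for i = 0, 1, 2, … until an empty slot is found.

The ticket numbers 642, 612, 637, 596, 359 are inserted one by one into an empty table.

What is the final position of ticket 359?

8

Insert 642: h=4, slot 4 empty → index 4.
Insert 612: h=7, slot 7 empty → index 7.
Insert 637: h=10, slot 10 empty → index 10.
Insert 596: h=2, slot 2 empty → index 2.
Insert 359: h=7, slot 7 occupied → index 8.
Table: [-, -, 596, -, 642, -, -, 612, 359, -, 637]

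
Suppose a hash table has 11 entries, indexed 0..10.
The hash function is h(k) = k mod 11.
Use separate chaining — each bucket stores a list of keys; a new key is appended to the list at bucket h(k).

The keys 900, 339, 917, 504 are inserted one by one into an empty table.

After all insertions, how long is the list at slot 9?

900 -> bucket 9
339 -> bucket 9 (collision)
917 -> bucket 4
504 -> bucket 9 (collision)
Final buckets:
0: ∅
1: ∅
2: ∅
3: ∅
4: 917
5: ∅
6: ∅
7: ∅
8: ∅
9: 900 -> 339 -> 504
10: ∅

3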